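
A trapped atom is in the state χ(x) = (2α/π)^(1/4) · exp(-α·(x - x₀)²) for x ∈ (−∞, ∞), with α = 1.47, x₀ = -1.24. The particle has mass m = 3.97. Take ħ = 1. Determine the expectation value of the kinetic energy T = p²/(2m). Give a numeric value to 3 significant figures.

0.185

T = −(ħ²/2m) d²/dx², so ⟨T⟩ = −(ħ²/2m) ∫ χ*·χ'' dx; with m = 3.97.
Gaussian moments (u = x − x₀): ∫u^(2j)·e^(−2αu²) du = (2j−1)!!/(4α)^j · √(π/(2α)), odd powers integrate to 0; here √(π/(2α)) = 1.0337. Derivatives: d/dx e^(−αu²) = −2αu·e^(−αu²), d²/dx² e^(−αu²) = (4α²u² − 2α)·e^(−αu²).
⟨T⟩ = 0.18514.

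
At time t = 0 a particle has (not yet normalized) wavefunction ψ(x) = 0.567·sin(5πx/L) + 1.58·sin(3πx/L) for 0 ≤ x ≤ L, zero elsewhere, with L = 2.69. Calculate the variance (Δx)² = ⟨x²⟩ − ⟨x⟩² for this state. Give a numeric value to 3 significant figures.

0.784

Compute ⟨x⟩ and ⟨x²⟩ separately, then (Δx)² = ⟨x²⟩ − ⟨x⟩².
On 0 ≤ x ≤ L (j ≠ l): ∫sin²(jπx/L) dx = L/2, ∫sin(jπx/L)·sin(lπx/L) dx = 0; diagonal moments ∫x·sin²(jπx/L) dx = L²/4, ∫x²·sin²(jπx/L) dx = L³·(1/6 − 1/(4j²π²)); cross terms ∫x·sin(jπx/L)·sin(lπx/L) dx = 0 for j + l even and −4jlL²/(π²(j² − l²)²) for j + l odd, ∫x²·sin(jπx/L)·sin(lπx/L) dx = (−1)^(j+l)·4jlL³/(π²(j² − l²)²); higher powers the same way via product-to-sum and parts.
Normalization: ∫|ψ|² dx = 3.7901.
⟨x⟩ = 1.3450 and ⟨x²⟩ = 2.5928.
(Δx)² = 2.5928 − (1.3450)² = 0.78377.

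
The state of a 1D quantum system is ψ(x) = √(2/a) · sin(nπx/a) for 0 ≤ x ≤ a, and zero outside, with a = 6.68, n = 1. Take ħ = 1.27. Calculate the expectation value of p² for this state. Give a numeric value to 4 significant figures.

0.3567

p² ψ = −ħ² d²ψ/dx²; ⟨p²⟩ = −ħ² ∫ ψ*·ψ'' dx.
d/dx sin(nπx/a) = (nπ/a)·cos(nπx/a) and d²/dx² sin(nπx/a) = −(nπ/a)²·sin(nπx/a); on 0 ≤ x ≤ a, ∫sin²(nπx/a) dx = a/2 and ∫sin(nπx/a)·cos(nπx/a) dx = 0.
⟨p²⟩ = 0.35674.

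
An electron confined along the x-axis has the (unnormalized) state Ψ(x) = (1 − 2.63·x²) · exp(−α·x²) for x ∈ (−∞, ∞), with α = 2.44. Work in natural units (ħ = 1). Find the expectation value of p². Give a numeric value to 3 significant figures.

p² Ψ = −ħ² d²Ψ/dx²; ⟨p²⟩ = −ħ² ∫ Ψ*·Ψ'' dx / ∫|Ψ|² dx.
Expand each integrand as polynomial × e^(−2αx²) and use ∫x^(2j)·e^(−2αx²) dx = (2j−1)!!/(4α)^j · √(π/(2α)), odd powers → 0; here √(π/(2α)) = 0.80235. Differentiate with the product rule, d/dx e^(−αx²) = −2αx·e^(−αx²).
State is unnormalized: ∫|Ψ|² dx = 0.54472, and ∫Ψ*·(−ħ² Ψ'') dx = 4.0079, so ⟨p²⟩ = 4.0079 / 0.54472.
⟨p²⟩ = 7.3578.

7.36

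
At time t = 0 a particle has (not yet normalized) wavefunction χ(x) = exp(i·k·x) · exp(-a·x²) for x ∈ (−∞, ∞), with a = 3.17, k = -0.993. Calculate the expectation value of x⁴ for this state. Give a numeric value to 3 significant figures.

⟨x⁴⟩ = ∫ x⁴·|χ|² dx / ∫|χ|² dx (integrals over the domain).
Gaussian moments: ∫x^(2j)·e^(−2ax²) dx = (2j−1)!!/(4a)^j · √(π/(2a)), odd powers integrate to 0; here √(π/(2a)) = 0.70393.
State is unnormalized: ∫|χ|² dx = 0.70393, and ∫χ*·x⁴·χ dx = 0.013134, so ⟨x⁴⟩ = 0.013134 / 0.70393.
⟨x⁴⟩ = 0.018659.

0.0187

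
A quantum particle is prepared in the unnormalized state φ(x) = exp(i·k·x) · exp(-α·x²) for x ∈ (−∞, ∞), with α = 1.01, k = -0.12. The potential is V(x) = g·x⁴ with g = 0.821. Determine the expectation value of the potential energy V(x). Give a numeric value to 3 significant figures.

0.151

⟨V⟩ = ∫ V(x)·|φ|² dx / ∫|φ|² dx.
Gaussian moments: ∫x^(2j)·e^(−2αx²) dx = (2j−1)!!/(4α)^j · √(π/(2α)), odd powers integrate to 0; here √(π/(2α)) = 1.2471.
State is unnormalized: ∫|φ|² dx = 1.2471, and ∫φ*·V(x)·φ dx = 0.18819, so ⟨V⟩ = 0.18819 / 1.2471.
⟨V⟩ = 0.15090.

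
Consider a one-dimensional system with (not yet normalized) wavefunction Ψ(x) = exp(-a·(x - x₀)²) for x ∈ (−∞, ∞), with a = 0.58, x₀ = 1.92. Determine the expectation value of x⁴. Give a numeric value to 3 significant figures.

⟨x⁴⟩ = ∫ x⁴·|Ψ|² dx / ∫|Ψ|² dx (integrals over the domain).
Gaussian moments (u = x − x₀): ∫u^(2j)·e^(−2au²) du = (2j−1)!!/(4a)^j · √(π/(2a)), odd powers integrate to 0; here √(π/(2a)) = 1.6457.
State is unnormalized: ∫|Ψ|² dx = 1.6457, and ∫Ψ*·x⁴·Ψ dx = 38.971, so ⟨x⁴⟩ = 38.971 / 1.6457.
⟨x⁴⟩ = 23.681.

23.7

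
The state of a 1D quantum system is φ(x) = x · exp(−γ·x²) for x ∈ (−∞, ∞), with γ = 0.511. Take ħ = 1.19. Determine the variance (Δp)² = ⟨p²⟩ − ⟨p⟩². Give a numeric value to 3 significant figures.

Compute ⟨p⟩ and ⟨p²⟩ separately; (Δp)² = ⟨p²⟩ − ⟨p⟩².
Expand each integrand as polynomial × e^(−2γx²) and use ∫x^(2j)·e^(−2γx²) dx = (2j−1)!!/(4γ)^j · √(π/(2γ)), odd powers → 0; here √(π/(2γ)) = 1.7533. Differentiate with the product rule, d/dx e^(−γx²) = −2γx·e^(−γx²).
Normalization: ∫|φ|² dx = 0.85777.
⟨p⟩ = 0.0000 and ⟨p²⟩ = 2.1709.
(Δp)² = 2.1709 − (0.0000)² = 2.1709.

2.17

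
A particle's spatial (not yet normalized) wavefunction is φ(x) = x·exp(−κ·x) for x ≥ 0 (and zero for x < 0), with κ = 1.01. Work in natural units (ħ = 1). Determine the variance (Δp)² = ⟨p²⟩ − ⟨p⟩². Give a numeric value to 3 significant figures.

1.02

Compute ⟨p⟩ and ⟨p²⟩ separately; (Δp)² = ⟨p²⟩ − ⟨p⟩².
Differentiate x·exp(−κ·x) with the product rule; every integrand then reduces to terms xʲ·e^(−2κx) on [0, ∞), with ∫₀^∞ xʲ·e^(−2κx) dx = j!/(2κ)^(j+1).
Normalization: ∫|φ|² dx = 0.24265.
⟨p⟩ = 0.0000 and ⟨p²⟩ = 1.0201.
(Δp)² = 1.0201 − (0.0000)² = 1.0201.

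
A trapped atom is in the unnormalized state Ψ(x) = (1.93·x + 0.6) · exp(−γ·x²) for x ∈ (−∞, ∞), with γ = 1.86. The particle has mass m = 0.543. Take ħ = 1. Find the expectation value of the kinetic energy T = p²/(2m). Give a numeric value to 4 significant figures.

3.705

T = −(ħ²/2m) d²/dx², so ⟨T⟩ = −(ħ²/2m) ∫ Ψ*·Ψ'' dx / ∫|Ψ|² dx; with m = 0.543.
Expand each integrand as polynomial × e^(−2γx²) and use ∫x^(2j)·e^(−2γx²) dx = (2j−1)!!/(4γ)^j · √(π/(2γ)), odd powers → 0; here √(π/(2γ)) = 0.91897. Differentiate with the product rule, d/dx e^(−γx²) = −2γx·e^(−γx²).
State is unnormalized: ∫|Ψ|² dx = 0.79092, and ∫Ψ*·(−ħ²/2m · Ψ'') dx = 2.9306, so ⟨T⟩ = 2.9306 / 0.79092.
⟨T⟩ = 3.7053.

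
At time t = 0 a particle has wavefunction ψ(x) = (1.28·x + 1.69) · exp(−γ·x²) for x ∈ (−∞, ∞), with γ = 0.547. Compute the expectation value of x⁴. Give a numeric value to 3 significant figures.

⟨x⁴⟩ = ∫ x⁴·|ψ|² dx / ∫|ψ|² dx (integrals over the domain).
Expand each integrand as polynomial × e^(−2γx²) and use ∫x^(2j)·e^(−2γx²) dx = (2j−1)!!/(4γ)^j · √(π/(2γ)), odd powers → 0; here √(π/(2γ)) = 1.6946.
State is unnormalized: ∫|ψ|² dx = 6.1089, and ∫ψ*·x⁴·ψ dx = 7.0089, so ⟨x⁴⟩ = 7.0089 / 6.1089.
⟨x⁴⟩ = 1.1473.

1.15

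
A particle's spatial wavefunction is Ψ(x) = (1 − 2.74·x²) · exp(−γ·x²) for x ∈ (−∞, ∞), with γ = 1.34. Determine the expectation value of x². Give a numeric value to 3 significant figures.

0.454

⟨x²⟩ = ∫ x²·|Ψ|² dx / ∫|Ψ|² dx (integrals over the domain).
Expand each integrand as polynomial × e^(−2γx²) and use ∫x^(2j)·e^(−2γx²) dx = (2j−1)!!/(4γ)^j · √(π/(2γ)), odd powers → 0; here √(π/(2γ)) = 1.0827.
State is unnormalized: ∫|Ψ|² dx = 0.82455, and ∫Ψ*·x²·Ψ dx = 0.37422, so ⟨x²⟩ = 0.37422 / 0.82455.
⟨x²⟩ = 0.45385.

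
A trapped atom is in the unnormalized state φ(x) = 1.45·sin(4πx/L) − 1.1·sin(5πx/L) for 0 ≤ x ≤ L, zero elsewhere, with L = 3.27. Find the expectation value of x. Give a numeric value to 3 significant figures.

2.27

⟨x⟩ = ∫ x·|φ|² dx / ∫|φ|² dx (integrals over the domain).
On 0 ≤ x ≤ L (j ≠ l): ∫sin²(jπx/L) dx = L/2, ∫sin(jπx/L)·sin(lπx/L) dx = 0; diagonal moments ∫x·sin²(jπx/L) dx = L²/4, ∫x²·sin²(jπx/L) dx = L³·(1/6 − 1/(4j²π²)); cross terms ∫x·sin(jπx/L)·sin(lπx/L) dx = 0 for j + l even and −4jlL²/(π²(j² − l²)²) for j + l odd, ∫x²·sin(jπx/L)·sin(lπx/L) dx = (−1)^(j+l)·4jlL³/(π²(j² − l²)²); higher powers the same way via product-to-sum and parts.
State is unnormalized: ∫|φ|² dx = 5.4159, and ∫φ*·x·φ dx = 12.268, so ⟨x⟩ = 12.268 / 5.4159.
⟨x⟩ = 2.2653.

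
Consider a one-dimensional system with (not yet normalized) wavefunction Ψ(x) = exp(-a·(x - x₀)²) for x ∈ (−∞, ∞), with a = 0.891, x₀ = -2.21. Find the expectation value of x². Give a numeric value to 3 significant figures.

⟨x²⟩ = ∫ x²·|Ψ|² dx / ∫|Ψ|² dx (integrals over the domain).
Gaussian moments (u = x − x₀): ∫u^(2j)·e^(−2au²) du = (2j−1)!!/(4a)^j · √(π/(2a)), odd powers integrate to 0; here √(π/(2a)) = 1.3278.
State is unnormalized: ∫|Ψ|² dx = 1.3278, and ∫Ψ*·x²·Ψ dx = 6.8575, so ⟨x²⟩ = 6.8575 / 1.3278.
⟨x²⟩ = 5.1647.

5.16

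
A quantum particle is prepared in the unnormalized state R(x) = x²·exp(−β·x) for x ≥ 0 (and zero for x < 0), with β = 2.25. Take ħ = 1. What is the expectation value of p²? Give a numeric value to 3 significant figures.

p² R = −ħ² d²R/dx²; ⟨p²⟩ = −ħ² ∫ R*·R'' dx / ∫|R|² dx.
Differentiate x²·exp(−β·x) with the product rule; every integrand then reduces to terms xʲ·e^(−2βx) on [0, ∞), with ∫₀^∞ xʲ·e^(−2βx) dx = j!/(2β)^(j+1).
State is unnormalized: ∫|R|² dx = 0.013006, and ∫R*·(−ħ² R'') dx = 0.021948, so ⟨p²⟩ = 0.021948 / 0.013006.
⟨p²⟩ = 1.6875.

1.69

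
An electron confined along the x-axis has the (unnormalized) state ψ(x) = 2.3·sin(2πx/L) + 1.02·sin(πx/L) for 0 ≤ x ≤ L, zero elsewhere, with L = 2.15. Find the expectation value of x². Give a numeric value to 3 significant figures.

⟨x²⟩ = ∫ x²·|ψ|² dx / ∫|ψ|² dx (integrals over the domain).
On 0 ≤ x ≤ L (j ≠ l): ∫sin²(jπx/L) dx = L/2, ∫sin(jπx/L)·sin(lπx/L) dx = 0; diagonal moments ∫x·sin²(jπx/L) dx = L²/4, ∫x²·sin²(jπx/L) dx = L³·(1/6 − 1/(4j²π²)); cross terms ∫x·sin(jπx/L)·sin(lπx/L) dx = 0 for j + l even and −4jlL²/(π²(j² − l²)²) for j + l odd, ∫x²·sin(jπx/L)·sin(lπx/L) dx = (−1)^(j+l)·4jlL³/(π²(j² − l²)²); higher powers the same way via product-to-sum and parts.
State is unnormalized: ∫|ψ|² dx = 6.8052, and ∫ψ*·x²·ψ dx = 5.6911, so ⟨x²⟩ = 5.6911 / 6.8052.
⟨x²⟩ = 0.83629.

0.836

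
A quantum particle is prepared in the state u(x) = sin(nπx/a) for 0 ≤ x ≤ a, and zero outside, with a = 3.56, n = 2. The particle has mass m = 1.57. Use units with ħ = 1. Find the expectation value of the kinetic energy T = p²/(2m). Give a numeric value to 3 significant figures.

T = −(ħ²/2m) d²/dx², so ⟨T⟩ = −(ħ²/2m) ∫ u*·u'' dx / ∫|u|² dx; with m = 1.57.
d/dx sin(nπx/a) = (nπ/a)·cos(nπx/a) and d²/dx² sin(nπx/a) = −(nπ/a)²·sin(nπx/a); on 0 ≤ x ≤ a, ∫sin²(nπx/a) dx = a/2 and ∫sin(nπx/a)·cos(nπx/a) dx = 0.
State is unnormalized: ∫|u|² dx = 1.7800, and ∫u*·(−ħ²/2m · u'') dx = 1.7658, so ⟨T⟩ = 1.7658 / 1.7800.
⟨T⟩ = 0.99204.

0.992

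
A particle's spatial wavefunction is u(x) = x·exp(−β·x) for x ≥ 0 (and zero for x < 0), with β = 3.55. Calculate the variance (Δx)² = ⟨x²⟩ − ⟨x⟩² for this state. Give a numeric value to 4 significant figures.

Compute ⟨x⟩ and ⟨x²⟩ separately, then (Δx)² = ⟨x²⟩ − ⟨x⟩².
Every integrand reduces to terms xʲ·e^(−2βx) on [0, ∞); use ∫₀^∞ xʲ·e^(−2βx) dx = j!/(2β)^(j+1).
Normalization: ∫|u|² dx = 0.0055880.
⟨x⟩ = 0.42254 and ⟨x²⟩ = 0.23805.
(Δx)² = 0.23805 − (0.42254)² = 0.059512.

0.05951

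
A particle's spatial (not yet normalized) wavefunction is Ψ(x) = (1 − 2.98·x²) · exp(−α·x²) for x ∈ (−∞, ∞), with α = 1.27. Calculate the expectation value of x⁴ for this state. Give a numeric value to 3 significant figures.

⟨x⁴⟩ = ∫ x⁴·|Ψ|² dx / ∫|Ψ|² dx (integrals over the domain).
Expand each integrand as polynomial × e^(−2αx²) and use ∫x^(2j)·e^(−2αx²) dx = (2j−1)!!/(4α)^j · √(π/(2α)), odd powers → 0; here √(π/(2α)) = 1.1121.
State is unnormalized: ∫|Ψ|² dx = 0.95546, and ∫Ψ*·x⁴·Ψ dx = 0.92801, so ⟨x⁴⟩ = 0.92801 / 0.95546.
⟨x⁴⟩ = 0.97127.

0.971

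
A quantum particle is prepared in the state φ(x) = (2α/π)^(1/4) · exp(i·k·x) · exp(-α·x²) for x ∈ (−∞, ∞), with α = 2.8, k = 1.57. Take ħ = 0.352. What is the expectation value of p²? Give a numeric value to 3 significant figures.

p² φ = −ħ² d²φ/dx²; ⟨p²⟩ = −ħ² ∫ φ*·φ'' dx.
Gaussian moments: ∫x^(2j)·e^(−2αx²) dx = (2j−1)!!/(4α)^j · √(π/(2α)), odd powers integrate to 0; here √(π/(2α)) = 0.74900. Derivatives: φ′ = (ik − 2αx)·φ, φ″ = ((ik − 2αx)² − 2α)·φ; the odd-in-x pieces drop out.
⟨p²⟩ = 0.65234.

0.652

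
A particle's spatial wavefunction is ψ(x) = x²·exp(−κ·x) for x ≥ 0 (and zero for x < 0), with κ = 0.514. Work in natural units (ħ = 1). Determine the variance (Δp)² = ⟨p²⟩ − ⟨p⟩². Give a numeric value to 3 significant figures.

Compute ⟨p⟩ and ⟨p²⟩ separately; (Δp)² = ⟨p²⟩ − ⟨p⟩².
Differentiate x²·exp(−κ·x) with the product rule; every integrand then reduces to terms xʲ·e^(−2κx) on [0, ∞), with ∫₀^∞ xʲ·e^(−2κx) dx = j!/(2κ)^(j+1).
Normalization: ∫|ψ|² dx = 20.905.
⟨p⟩ = 0.0000 and ⟨p²⟩ = 0.088065.
(Δp)² = 0.088065 − (0.0000)² = 0.088065.

0.0881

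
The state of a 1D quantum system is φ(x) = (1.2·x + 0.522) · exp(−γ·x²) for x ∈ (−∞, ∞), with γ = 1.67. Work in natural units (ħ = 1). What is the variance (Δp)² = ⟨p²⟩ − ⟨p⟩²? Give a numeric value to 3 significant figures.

Compute ⟨p⟩ and ⟨p²⟩ separately; (Δp)² = ⟨p²⟩ − ⟨p⟩².
Expand each integrand as polynomial × e^(−2γx²) and use ∫x^(2j)·e^(−2γx²) dx = (2j−1)!!/(4γ)^j · √(π/(2γ)), odd powers → 0; here √(π/(2γ)) = 0.96984. Differentiate with the product rule, d/dx e^(−γx²) = −2γx·e^(−γx²).
Normalization: ∫|φ|² dx = 0.47333.
⟨p⟩ = 0.0000 and ⟨p²⟩ = 3.1453.
(Δp)² = 3.1453 − (0.0000)² = 3.1453.

3.15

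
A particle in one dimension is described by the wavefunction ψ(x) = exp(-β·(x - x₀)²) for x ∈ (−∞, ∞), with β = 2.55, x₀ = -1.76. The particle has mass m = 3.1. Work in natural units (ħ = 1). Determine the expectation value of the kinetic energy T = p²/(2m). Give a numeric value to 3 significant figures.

0.411

T = −(ħ²/2m) d²/dx², so ⟨T⟩ = −(ħ²/2m) ∫ ψ*·ψ'' dx / ∫|ψ|² dx; with m = 3.1.
Gaussian moments (u = x − x₀): ∫u^(2j)·e^(−2βu²) du = (2j−1)!!/(4β)^j · √(π/(2β)), odd powers integrate to 0; here √(π/(2β)) = 0.78486. Derivatives: d/dx e^(−βu²) = −2βu·e^(−βu²), d²/dx² e^(−βu²) = (4β²u² − 2β)·e^(−βu²).
State is unnormalized: ∫|ψ|² dx = 0.78486, and ∫ψ*·(−ħ²/2m · ψ'') dx = 0.32280, so ⟨T⟩ = 0.32280 / 0.78486.
⟨T⟩ = 0.41129.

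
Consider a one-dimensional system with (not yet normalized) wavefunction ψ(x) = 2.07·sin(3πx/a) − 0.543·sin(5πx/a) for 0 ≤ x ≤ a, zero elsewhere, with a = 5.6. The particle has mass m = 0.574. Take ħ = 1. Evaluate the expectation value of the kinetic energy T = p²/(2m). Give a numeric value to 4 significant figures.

T = −(ħ²/2m) d²/dx², so ⟨T⟩ = −(ħ²/2m) ∫ ψ*·ψ'' dx / ∫|ψ|² dx; with m = 0.574.
d²/dx² sin(jπx/a) = −(jπ/a)²·sin(jπx/a); on 0 ≤ x ≤ a, ∫sin²(jπx/a) dx = a/2 and ∫sin(jπx/a)·sin(lπx/a) dx = 0 for j ≠ l, so only diagonal terms survive in ∫|ψ|² and ∫ψ·ψ″; ∫ψ·ψ′ dx = [ψ²/2] between the walls = 0.
State is unnormalized: ∫|ψ|² dx = 12.823, and ∫ψ*·(−ħ²/2m · ψ'') dx = 35.260, so ⟨T⟩ = 35.260 / 12.823.
⟨T⟩ = 2.7497.

2.750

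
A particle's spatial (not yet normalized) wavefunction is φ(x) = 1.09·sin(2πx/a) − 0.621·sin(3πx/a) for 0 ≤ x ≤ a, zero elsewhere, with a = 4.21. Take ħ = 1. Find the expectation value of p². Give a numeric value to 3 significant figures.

2.91

p² φ = −ħ² d²φ/dx²; ⟨p²⟩ = −ħ² ∫ φ*·φ'' dx / ∫|φ|² dx.
d²/dx² sin(jπx/a) = −(jπ/a)²·sin(jπx/a); on 0 ≤ x ≤ a, ∫sin²(jπx/a) dx = a/2 and ∫sin(jπx/a)·sin(lπx/a) dx = 0 for j ≠ l, so only diagonal terms survive in ∫|φ|² and ∫φ·φ″; ∫φ·φ′ dx = [φ²/2] between the walls = 0.
State is unnormalized: ∫|φ|² dx = 3.3127, and ∫φ*·(−ħ² φ'') dx = 9.6389, so ⟨p²⟩ = 9.6389 / 3.3127.
⟨p²⟩ = 2.9097.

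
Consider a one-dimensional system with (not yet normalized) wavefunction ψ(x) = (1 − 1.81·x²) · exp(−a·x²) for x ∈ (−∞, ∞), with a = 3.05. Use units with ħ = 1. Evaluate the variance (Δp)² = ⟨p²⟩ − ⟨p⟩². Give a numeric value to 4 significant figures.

Compute ⟨p⟩ and ⟨p²⟩ separately; (Δp)² = ⟨p²⟩ − ⟨p⟩².
Expand each integrand as polynomial × e^(−2ax²) and use ∫x^(2j)·e^(−2ax²) dx = (2j−1)!!/(4a)^j · √(π/(2a)), odd powers → 0; here √(π/(2a)) = 0.71765. Differentiate with the product rule, d/dx e^(−ax²) = −2ax·e^(−ax²).
Normalization: ∫|ψ|² dx = 0.55209.
⟨p⟩ = 0.0000 and ⟨p²⟩ = 5.7518.
(Δp)² = 5.7518 − (0.0000)² = 5.7518.

5.752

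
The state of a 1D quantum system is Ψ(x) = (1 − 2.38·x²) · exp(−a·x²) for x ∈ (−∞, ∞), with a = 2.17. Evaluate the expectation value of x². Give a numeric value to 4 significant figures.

0.08210

⟨x²⟩ = ∫ x²·|Ψ|² dx / ∫|Ψ|² dx (integrals over the domain).
Expand each integrand as polynomial × e^(−2ax²) and use ∫x^(2j)·e^(−2ax²) dx = (2j−1)!!/(4a)^j · √(π/(2a)), odd powers → 0; here √(π/(2a)) = 0.85081.
State is unnormalized: ∫|Ψ|² dx = 0.57613, and ∫Ψ*·x²·Ψ dx = 0.047301, so ⟨x²⟩ = 0.047301 / 0.57613.
⟨x²⟩ = 0.082101.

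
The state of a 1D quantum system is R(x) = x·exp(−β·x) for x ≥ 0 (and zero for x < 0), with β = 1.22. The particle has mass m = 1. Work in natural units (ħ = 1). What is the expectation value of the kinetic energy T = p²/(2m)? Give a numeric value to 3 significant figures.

0.744

T = −(ħ²/2m) d²/dx², so ⟨T⟩ = −(ħ²/2m) ∫ R*·R'' dx / ∫|R|² dx; with m = 1.
Differentiate x·exp(−β·x) with the product rule; every integrand then reduces to terms xʲ·e^(−2βx) on [0, ∞), with ∫₀^∞ xʲ·e^(−2βx) dx = j!/(2β)^(j+1).
State is unnormalized: ∫|R|² dx = 0.13768, and ∫R*·(−ħ²/2m · R'') dx = 0.10246, so ⟨T⟩ = 0.10246 / 0.13768.
⟨T⟩ = 0.74420.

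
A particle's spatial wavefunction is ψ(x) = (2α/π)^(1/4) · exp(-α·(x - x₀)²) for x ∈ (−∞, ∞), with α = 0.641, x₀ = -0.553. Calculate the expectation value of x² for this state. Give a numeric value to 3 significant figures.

⟨x²⟩ = ∫ x²·|ψ|² dx (integrals over the domain).
Gaussian moments (u = x − x₀): ∫u^(2j)·e^(−2αu²) du = (2j−1)!!/(4α)^j · √(π/(2α)), odd powers integrate to 0; here √(π/(2α)) = 1.5654.
⟨x²⟩ = 0.69582.

0.696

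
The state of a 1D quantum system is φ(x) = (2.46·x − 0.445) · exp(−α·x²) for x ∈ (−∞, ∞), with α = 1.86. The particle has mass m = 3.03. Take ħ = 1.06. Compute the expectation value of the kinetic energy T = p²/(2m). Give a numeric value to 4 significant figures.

T = −(ħ²/2m) d²/dx², so ⟨T⟩ = −(ħ²/2m) ∫ φ*·φ'' dx / ∫|φ|² dx; with m = 3.03.
Expand each integrand as polynomial × e^(−2αx²) and use ∫x^(2j)·e^(−2αx²) dx = (2j−1)!!/(4α)^j · √(π/(2α)), odd powers → 0; here √(π/(2α)) = 0.91897. Differentiate with the product rule, d/dx e^(−αx²) = −2αx·e^(−αx²).
State is unnormalized: ∫|φ|² dx = 0.92946, and ∫φ*·(−ħ²/2m · φ'') dx = 0.83611, so ⟨T⟩ = 0.83611 / 0.92946.
⟨T⟩ = 0.89956.

0.8996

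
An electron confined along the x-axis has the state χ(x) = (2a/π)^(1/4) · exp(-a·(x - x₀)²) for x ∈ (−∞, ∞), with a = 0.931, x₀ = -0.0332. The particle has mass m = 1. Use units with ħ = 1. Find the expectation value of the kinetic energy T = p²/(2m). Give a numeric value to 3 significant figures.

0.466

T = −(ħ²/2m) d²/dx², so ⟨T⟩ = −(ħ²/2m) ∫ χ*·χ'' dx; with m = 1.
Gaussian moments (u = x − x₀): ∫u^(2j)·e^(−2au²) du = (2j−1)!!/(4a)^j · √(π/(2a)), odd powers integrate to 0; here √(π/(2a)) = 1.2989. Derivatives: d/dx e^(−au²) = −2au·e^(−au²), d²/dx² e^(−au²) = (4a²u² − 2a)·e^(−au²).
⟨T⟩ = 0.46550.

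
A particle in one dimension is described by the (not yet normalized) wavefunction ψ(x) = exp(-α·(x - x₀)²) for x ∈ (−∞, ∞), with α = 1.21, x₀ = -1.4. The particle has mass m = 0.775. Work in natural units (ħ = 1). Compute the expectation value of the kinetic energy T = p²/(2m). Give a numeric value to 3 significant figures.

0.781

T = −(ħ²/2m) d²/dx², so ⟨T⟩ = −(ħ²/2m) ∫ ψ*·ψ'' dx / ∫|ψ|² dx; with m = 0.775.
Gaussian moments (u = x − x₀): ∫u^(2j)·e^(−2αu²) du = (2j−1)!!/(4α)^j · √(π/(2α)), odd powers integrate to 0; here √(π/(2α)) = 1.1394. Derivatives: d/dx e^(−αu²) = −2αu·e^(−αu²), d²/dx² e^(−αu²) = (4α²u² − 2α)·e^(−αu²).
State is unnormalized: ∫|ψ|² dx = 1.1394, and ∫ψ*·(−ħ²/2m · ψ'') dx = 0.88945, so ⟨T⟩ = 0.88945 / 1.1394.
⟨T⟩ = 0.78065.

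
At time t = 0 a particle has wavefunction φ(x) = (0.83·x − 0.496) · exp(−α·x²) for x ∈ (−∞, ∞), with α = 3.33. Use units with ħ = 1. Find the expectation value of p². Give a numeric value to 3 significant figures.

4.49

p² φ = −ħ² d²φ/dx²; ⟨p²⟩ = −ħ² ∫ φ*·φ'' dx / ∫|φ|² dx.
Expand each integrand as polynomial × e^(−2αx²) and use ∫x^(2j)·e^(−2αx²) dx = (2j−1)!!/(4α)^j · √(π/(2α)), odd powers → 0; here √(π/(2α)) = 0.68681. Differentiate with the product rule, d/dx e^(−αx²) = −2αx·e^(−αx²).
State is unnormalized: ∫|φ|² dx = 0.20449, and ∫φ*·(−ħ² φ'') dx = 0.91752, so ⟨p²⟩ = 0.91752 / 0.20449.
⟨p²⟩ = 4.4869.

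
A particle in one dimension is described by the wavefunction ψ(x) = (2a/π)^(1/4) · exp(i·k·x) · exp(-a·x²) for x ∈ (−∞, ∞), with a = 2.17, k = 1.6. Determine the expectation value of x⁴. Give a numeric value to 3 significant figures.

⟨x⁴⟩ = ∫ x⁴·|ψ|² dx (integrals over the domain).
Gaussian moments: ∫x^(2j)·e^(−2ax²) dx = (2j−1)!!/(4a)^j · √(π/(2a)), odd powers integrate to 0; here √(π/(2a)) = 0.85081.
⟨x⁴⟩ = 0.039818.

0.0398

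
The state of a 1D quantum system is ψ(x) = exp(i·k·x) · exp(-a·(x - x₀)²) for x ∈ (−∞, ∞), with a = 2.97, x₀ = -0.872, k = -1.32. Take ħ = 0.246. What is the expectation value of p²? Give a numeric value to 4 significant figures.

0.2852

p² ψ = −ħ² d²ψ/dx²; ⟨p²⟩ = −ħ² ∫ ψ*·ψ'' dx / ∫|ψ|² dx.
Gaussian moments (u = x − x₀): ∫u^(2j)·e^(−2au²) du = (2j−1)!!/(4a)^j · √(π/(2a)), odd powers integrate to 0; here √(π/(2a)) = 0.72725. Derivatives: ψ′ = (ik − 2au)·ψ, ψ″ = ((ik − 2au)² − 2a)·ψ; the odd-in-u pieces drop out.
State is unnormalized: ∫|ψ|² dx = 0.72725, and ∫ψ*·(−ħ² ψ'') dx = 0.20739, so ⟨p²⟩ = 0.20739 / 0.72725.
⟨p²⟩ = 0.28518.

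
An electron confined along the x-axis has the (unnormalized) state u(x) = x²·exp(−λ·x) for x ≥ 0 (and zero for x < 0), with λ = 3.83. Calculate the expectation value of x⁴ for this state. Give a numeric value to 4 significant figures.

⟨x⁴⟩ = ∫ x⁴·|u|² dx / ∫|u|² dx (integrals over the domain).
Every integrand reduces to terms xʲ·e^(−2λx) on [0, ∞); use ∫₀^∞ xʲ·e^(−2λx) dx = j!/(2λ)^(j+1).
State is unnormalized: ∫|u|² dx = 0.00091005, and ∫u*·x⁴·u dx = 0.00044408, so ⟨x⁴⟩ = 0.00044408 / 0.00091005.
⟨x⁴⟩ = 0.48797.

0.4880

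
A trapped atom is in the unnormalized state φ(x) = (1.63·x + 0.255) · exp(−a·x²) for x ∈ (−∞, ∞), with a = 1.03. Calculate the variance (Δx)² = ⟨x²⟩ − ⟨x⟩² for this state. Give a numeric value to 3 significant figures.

0.603

Compute ⟨x⟩ and ⟨x²⟩ separately, then (Δx)² = ⟨x²⟩ − ⟨x⟩².
Expand each integrand as polynomial × e^(−2ax²) and use ∫x^(2j)·e^(−2ax²) dx = (2j−1)!!/(4a)^j · √(π/(2a)), odd powers → 0; here √(π/(2a)) = 1.2349.
Normalization: ∫|φ|² dx = 0.87668.
⟨x⟩ = 0.28422 and ⟨x²⟩ = 0.68369.
(Δx)² = 0.68369 − (0.28422)² = 0.60291.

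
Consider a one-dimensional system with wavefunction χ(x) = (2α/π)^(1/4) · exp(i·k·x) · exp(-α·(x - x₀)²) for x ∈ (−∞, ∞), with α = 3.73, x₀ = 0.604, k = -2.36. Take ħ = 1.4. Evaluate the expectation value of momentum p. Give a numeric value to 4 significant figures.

-3.304

p χ = −iħ dχ/dx; then ⟨p⟩ = ∫ χ*·(pχ) dx.
Gaussian moments (u = x − x₀): ∫u^(2j)·e^(−2αu²) du = (2j−1)!!/(4α)^j · √(π/(2α)), odd powers integrate to 0; here √(π/(2α)) = 0.64894. Derivatives: χ′ = (ik − 2αu)·χ, χ″ = ((ik − 2αu)² − 2α)·χ; the odd-in-u pieces drop out.
⟨p⟩ = -3.3040.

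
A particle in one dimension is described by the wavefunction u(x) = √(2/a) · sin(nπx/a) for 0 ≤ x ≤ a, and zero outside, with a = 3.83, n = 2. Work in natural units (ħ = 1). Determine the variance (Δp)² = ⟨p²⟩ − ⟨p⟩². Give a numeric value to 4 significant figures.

2.691

Compute ⟨p⟩ and ⟨p²⟩ separately; (Δp)² = ⟨p²⟩ − ⟨p⟩².
d/dx sin(nπx/a) = (nπ/a)·cos(nπx/a) and d²/dx² sin(nπx/a) = −(nπ/a)²·sin(nπx/a); on 0 ≤ x ≤ a, ∫sin²(nπx/a) dx = a/2 and ∫sin(nπx/a)·cos(nπx/a) dx = 0.
⟨p⟩ = 0.0000 and ⟨p²⟩ = 2.6913.
(Δp)² = 2.6913 − (0.0000)² = 2.6913.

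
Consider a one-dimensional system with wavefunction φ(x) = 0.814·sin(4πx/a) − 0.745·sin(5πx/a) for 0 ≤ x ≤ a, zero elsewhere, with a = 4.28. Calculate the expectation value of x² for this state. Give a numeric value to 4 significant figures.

9.710

⟨x²⟩ = ∫ x²·|φ|² dx / ∫|φ|² dx (integrals over the domain).
On 0 ≤ x ≤ a (j ≠ l): ∫sin²(jπx/a) dx = a/2, ∫sin(jπx/a)·sin(lπx/a) dx = 0; diagonal moments ∫x·sin²(jπx/a) dx = a²/4, ∫x²·sin²(jπx/a) dx = a³·(1/6 − 1/(4j²π²)); cross terms ∫x·sin(jπx/a)·sin(lπx/a) dx = 0 for j + l even and −4jla²/(π²(j² − l²)²) for j + l odd, ∫x²·sin(jπx/a)·sin(lπx/a) dx = (−1)^(j+l)·4jla³/(π²(j² − l²)²); higher powers the same way via product-to-sum and parts.
State is unnormalized: ∫|φ|² dx = 2.6057, and ∫φ*·x²·φ dx = 25.300, so ⟨x²⟩ = 25.300 / 2.6057.
⟨x²⟩ = 9.7096.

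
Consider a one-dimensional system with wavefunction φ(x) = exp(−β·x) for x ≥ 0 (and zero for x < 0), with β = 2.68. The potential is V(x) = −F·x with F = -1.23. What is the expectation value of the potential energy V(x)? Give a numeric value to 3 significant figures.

0.229

⟨V⟩ = ∫ V(x)·|φ|² dx / ∫|φ|² dx.
Every integrand reduces to terms xʲ·e^(−2βx) on [0, ∞); use ∫₀^∞ xʲ·e^(−2βx) dx = j!/(2β)^(j+1).
State is unnormalized: ∫|φ|² dx = 0.18657, and ∫φ*·V(x)·φ dx = 0.042813, so ⟨V⟩ = 0.042813 / 0.18657.
⟨V⟩ = 0.22948.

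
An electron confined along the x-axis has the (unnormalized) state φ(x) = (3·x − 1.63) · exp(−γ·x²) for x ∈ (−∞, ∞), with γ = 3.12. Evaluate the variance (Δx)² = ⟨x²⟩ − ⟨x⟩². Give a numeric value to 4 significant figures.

0.06052

Compute ⟨x⟩ and ⟨x²⟩ separately, then (Δx)² = ⟨x²⟩ − ⟨x⟩².
Expand each integrand as polynomial × e^(−2γx²) and use ∫x^(2j)·e^(−2γx²) dx = (2j−1)!!/(4γ)^j · √(π/(2γ)), odd powers → 0; here √(π/(2γ)) = 0.70955.
Normalization: ∫|φ|² dx = 2.3969.
⟨x⟩ = -0.23198 and ⟨x²⟩ = 0.11434.
(Δx)² = 0.11434 − (-0.23198)² = 0.060524.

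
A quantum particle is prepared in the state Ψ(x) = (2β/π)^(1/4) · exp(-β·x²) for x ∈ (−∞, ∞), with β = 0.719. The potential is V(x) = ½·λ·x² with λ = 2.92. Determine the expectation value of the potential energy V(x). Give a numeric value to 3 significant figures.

0.508

⟨V⟩ = ∫ V(x)·|Ψ|² dx.
Gaussian moments: ∫x^(2j)·e^(−2βx²) dx = (2j−1)!!/(4β)^j · √(π/(2β)), odd powers integrate to 0; here √(π/(2β)) = 1.4781.
⟨V⟩ = 0.50765.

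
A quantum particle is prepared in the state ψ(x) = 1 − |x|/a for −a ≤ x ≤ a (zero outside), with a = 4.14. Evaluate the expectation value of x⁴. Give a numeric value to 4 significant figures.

⟨x⁴⟩ = ∫ x⁴·|ψ|² dx / ∫|ψ|² dx (integrals over the domain).
ψ is even, so ∫ over [−a, a] = 2∫₀ᵃ with ψ = 1 − x/a there: ∫₀ᵃ (1 − x/a)² dx = a/3, ∫₀ᵃ x²(1 − x/a)² dx = a³/30, ∫₀ᵃ x⁴(1 − x/a)² dx = a⁵/105.
State is unnormalized: ∫|ψ|² dx = 2.7600, and ∫ψ*·x⁴·ψ dx = 23.166, so ⟨x⁴⟩ = 23.166 / 2.7600.
⟨x⁴⟩ = 8.3933.

8.393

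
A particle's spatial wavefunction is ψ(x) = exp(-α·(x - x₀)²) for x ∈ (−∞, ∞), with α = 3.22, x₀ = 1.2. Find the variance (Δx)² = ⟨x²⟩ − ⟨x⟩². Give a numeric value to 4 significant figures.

0.07764

Compute ⟨x⟩ and ⟨x²⟩ separately, then (Δx)² = ⟨x²⟩ − ⟨x⟩².
Gaussian moments (u = x − x₀): ∫u^(2j)·e^(−2αu²) du = (2j−1)!!/(4α)^j · √(π/(2α)), odd powers integrate to 0; here √(π/(2α)) = 0.69844.
Normalization: ∫|ψ|² dx = 0.69844.
⟨x⟩ = 1.2000 and ⟨x²⟩ = 1.5176.
(Δx)² = 1.5176 − (1.2000)² = 0.077640.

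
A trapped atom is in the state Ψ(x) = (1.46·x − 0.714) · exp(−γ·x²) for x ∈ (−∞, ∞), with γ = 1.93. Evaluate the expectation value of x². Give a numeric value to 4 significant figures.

0.2206

⟨x²⟩ = ∫ x²·|Ψ|² dx / ∫|Ψ|² dx (integrals over the domain).
Expand each integrand as polynomial × e^(−2γx²) and use ∫x^(2j)·e^(−2γx²) dx = (2j−1)!!/(4γ)^j · √(π/(2γ)), odd powers → 0; here √(π/(2γ)) = 0.90216.
State is unnormalized: ∫|Ψ|² dx = 0.70901, and ∫Ψ*·x²·Ψ dx = 0.15637, so ⟨x²⟩ = 0.15637 / 0.70901.
⟨x²⟩ = 0.22055.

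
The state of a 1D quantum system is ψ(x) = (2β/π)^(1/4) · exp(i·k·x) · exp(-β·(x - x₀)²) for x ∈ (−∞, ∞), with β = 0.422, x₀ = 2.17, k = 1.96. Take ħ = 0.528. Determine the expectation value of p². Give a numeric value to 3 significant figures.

1.19

p² ψ = −ħ² d²ψ/dx²; ⟨p²⟩ = −ħ² ∫ ψ*·ψ'' dx.
Gaussian moments (u = x − x₀): ∫u^(2j)·e^(−2βu²) du = (2j−1)!!/(4β)^j · √(π/(2β)), odd powers integrate to 0; here √(π/(2β)) = 1.9293. Derivatives: ψ′ = (ik − 2βu)·ψ, ψ″ = ((ik − 2βu)² − 2β)·ψ; the odd-in-u pieces drop out.
⟨p²⟩ = 1.1886.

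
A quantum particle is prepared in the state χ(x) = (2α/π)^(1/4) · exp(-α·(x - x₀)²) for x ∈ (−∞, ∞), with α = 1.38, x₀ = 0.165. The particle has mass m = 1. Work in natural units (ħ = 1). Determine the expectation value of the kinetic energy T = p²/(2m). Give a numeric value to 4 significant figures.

0.6900

T = −(ħ²/2m) d²/dx², so ⟨T⟩ = −(ħ²/2m) ∫ χ*·χ'' dx; with m = 1.
Gaussian moments (u = x − x₀): ∫u^(2j)·e^(−2αu²) du = (2j−1)!!/(4α)^j · √(π/(2α)), odd powers integrate to 0; here √(π/(2α)) = 1.0669. Derivatives: d/dx e^(−αu²) = −2αu·e^(−αu²), d²/dx² e^(−αu²) = (4α²u² − 2α)·e^(−αu²).
⟨T⟩ = 0.69000.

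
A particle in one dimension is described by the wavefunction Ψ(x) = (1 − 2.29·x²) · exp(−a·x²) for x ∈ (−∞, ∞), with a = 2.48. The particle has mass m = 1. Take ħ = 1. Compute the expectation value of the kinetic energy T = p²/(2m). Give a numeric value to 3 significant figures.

3.26

T = −(ħ²/2m) d²/dx², so ⟨T⟩ = −(ħ²/2m) ∫ Ψ*·Ψ'' dx / ∫|Ψ|² dx; with m = 1.
Expand each integrand as polynomial × e^(−2ax²) and use ∫x^(2j)·e^(−2ax²) dx = (2j−1)!!/(4a)^j · √(π/(2a)), odd powers → 0; here √(π/(2a)) = 0.79586. Differentiate with the product rule, d/dx e^(−ax²) = −2ax·e^(−ax²).
State is unnormalized: ∫|Ψ|² dx = 0.55565, and ∫Ψ*·(−ħ²/2m · Ψ'') dx = 1.8106, so ⟨T⟩ = 1.8106 / 0.55565.
⟨T⟩ = 3.2586.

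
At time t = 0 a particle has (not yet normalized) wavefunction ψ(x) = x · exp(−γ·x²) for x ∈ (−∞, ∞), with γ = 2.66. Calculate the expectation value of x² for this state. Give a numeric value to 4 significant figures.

⟨x²⟩ = ∫ x²·|ψ|² dx / ∫|ψ|² dx (integrals over the domain).
Expand each integrand as polynomial × e^(−2γx²) and use ∫x^(2j)·e^(−2γx²) dx = (2j−1)!!/(4γ)^j · √(π/(2γ)), odd powers → 0; here √(π/(2γ)) = 0.76846.
State is unnormalized: ∫|ψ|² dx = 0.072223, and ∫ψ*·x²·ψ dx = 0.020364, so ⟨x²⟩ = 0.020364 / 0.072223.
⟨x²⟩ = 0.28195.

0.2820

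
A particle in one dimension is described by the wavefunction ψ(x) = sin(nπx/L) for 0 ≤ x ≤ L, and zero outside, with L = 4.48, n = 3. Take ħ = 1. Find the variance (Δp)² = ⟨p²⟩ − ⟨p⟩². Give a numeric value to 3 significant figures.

Compute ⟨p⟩ and ⟨p²⟩ separately; (Δp)² = ⟨p²⟩ − ⟨p⟩².
d/dx sin(nπx/L) = (nπ/L)·cos(nπx/L) and d²/dx² sin(nπx/L) = −(nπ/L)²·sin(nπx/L); on 0 ≤ x ≤ L, ∫sin²(nπx/L) dx = L/2 and ∫sin(nπx/L)·cos(nπx/L) dx = 0.
Normalization: ∫|ψ|² dx = 2.2400.
⟨p⟩ = 0.0000 and ⟨p²⟩ = 4.4257.
(Δp)² = 4.4257 − (0.0000)² = 4.4257.

4.43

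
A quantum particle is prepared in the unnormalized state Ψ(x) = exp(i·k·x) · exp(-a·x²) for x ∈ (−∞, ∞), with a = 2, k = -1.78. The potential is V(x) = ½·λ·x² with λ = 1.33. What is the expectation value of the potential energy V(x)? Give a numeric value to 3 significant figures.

⟨V⟩ = ∫ V(x)·|Ψ|² dx / ∫|Ψ|² dx.
Gaussian moments: ∫x^(2j)·e^(−2ax²) dx = (2j−1)!!/(4a)^j · √(π/(2a)), odd powers integrate to 0; here √(π/(2a)) = 0.88623.
State is unnormalized: ∫|Ψ|² dx = 0.88623, and ∫Ψ*·V(x)·Ψ dx = 0.073668, so ⟨V⟩ = 0.073668 / 0.88623.
⟨V⟩ = 0.083125.

0.0831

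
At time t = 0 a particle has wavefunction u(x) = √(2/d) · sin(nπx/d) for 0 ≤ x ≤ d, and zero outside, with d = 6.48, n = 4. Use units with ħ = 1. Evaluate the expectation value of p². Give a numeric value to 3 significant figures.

3.76

p² u = −ħ² d²u/dx²; ⟨p²⟩ = −ħ² ∫ u*·u'' dx.
d/dx sin(nπx/d) = (nπ/d)·cos(nπx/d) and d²/dx² sin(nπx/d) = −(nπ/d)²·sin(nπx/d); on 0 ≤ x ≤ d, ∫sin²(nπx/d) dx = d/2 and ∫sin(nπx/d)·cos(nπx/d) dx = 0.
⟨p²⟩ = 3.7607.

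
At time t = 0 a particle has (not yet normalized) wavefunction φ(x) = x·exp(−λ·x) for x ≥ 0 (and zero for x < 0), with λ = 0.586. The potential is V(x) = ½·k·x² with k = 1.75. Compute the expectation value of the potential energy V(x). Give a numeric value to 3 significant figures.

⟨V⟩ = ∫ V(x)·|φ|² dx / ∫|φ|² dx.
Every integrand reduces to terms xʲ·e^(−2λx) on [0, ∞); use ∫₀^∞ xʲ·e^(−2λx) dx = j!/(2λ)^(j+1).
State is unnormalized: ∫|φ|² dx = 1.2424, and ∫φ*·V(x)·φ dx = 9.4969, so ⟨V⟩ = 9.4969 / 1.2424.
⟨V⟩ = 7.6442.

7.64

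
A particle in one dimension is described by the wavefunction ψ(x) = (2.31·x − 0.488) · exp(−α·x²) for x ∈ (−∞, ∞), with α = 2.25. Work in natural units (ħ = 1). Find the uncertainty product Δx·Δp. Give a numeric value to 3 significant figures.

Δx = √(⟨x²⟩−⟨x⟩²), Δp = √(⟨p²⟩−⟨p⟩²).
Expand each integrand as polynomial × e^(−2αx²) and use ∫x^(2j)·e^(−2αx²) dx = (2j−1)!!/(4α)^j · √(π/(2α)), odd powers → 0; here √(π/(2α)) = 0.83554. Differentiate with the product rule, d/dx e^(−αx²) = −2αx·e^(−αx²).
Normalization: ∫|ψ|² dx = 0.69437.
⟨x⟩ = -0.30144, ⟨x²⟩ = 0.26965 ⇒ Δx = 0.42284.
⟨p⟩ = 0.0000, ⟨p²⟩ = 5.4605 ⇒ Δp = 2.3368.
Δx·Δp = 0.98807.

0.988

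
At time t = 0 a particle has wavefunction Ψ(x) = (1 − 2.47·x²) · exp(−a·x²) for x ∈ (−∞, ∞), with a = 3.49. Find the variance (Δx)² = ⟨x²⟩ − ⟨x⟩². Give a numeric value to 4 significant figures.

Compute ⟨x⟩ and ⟨x²⟩ separately, then (Δx)² = ⟨x²⟩ − ⟨x⟩².
Expand each integrand as polynomial × e^(−2ax²) and use ∫x^(2j)·e^(−2ax²) dx = (2j−1)!!/(4a)^j · √(π/(2a)), odd powers → 0; here √(π/(2a)) = 0.67088.
Normalization: ∫|Ψ|² dx = 0.49649.
⟨x⟩ = 0.0000 and ⟨x²⟩ = 0.039491.
(Δx)² = 0.039491 − (0.0000)² = 0.039491.

0.03949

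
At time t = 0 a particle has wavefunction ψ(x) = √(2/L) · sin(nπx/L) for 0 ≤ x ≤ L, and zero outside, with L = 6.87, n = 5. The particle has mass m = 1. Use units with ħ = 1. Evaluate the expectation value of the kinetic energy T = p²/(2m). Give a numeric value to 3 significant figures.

T = −(ħ²/2m) d²/dx², so ⟨T⟩ = −(ħ²/2m) ∫ ψ*·ψ'' dx; with m = 1.
d/dx sin(nπx/L) = (nπ/L)·cos(nπx/L) and d²/dx² sin(nπx/L) = −(nπ/L)²·sin(nπx/L); on 0 ≤ x ≤ L, ∫sin²(nπx/L) dx = L/2 and ∫sin(nπx/L)·cos(nπx/L) dx = 0.
⟨T⟩ = 2.6139.

2.61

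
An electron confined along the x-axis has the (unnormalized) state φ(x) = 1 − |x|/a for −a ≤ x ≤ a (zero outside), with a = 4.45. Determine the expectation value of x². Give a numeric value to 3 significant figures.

1.98

⟨x²⟩ = ∫ x²·|φ|² dx / ∫|φ|² dx (integrals over the domain).
φ is even, so ∫ over [−a, a] = 2∫₀ᵃ with φ = 1 − x/a there: ∫₀ᵃ (1 − x/a)² dx = a/3, ∫₀ᵃ x²(1 − x/a)² dx = a³/30, ∫₀ᵃ x⁴(1 − x/a)² dx = a⁵/105.
State is unnormalized: ∫|φ|² dx = 2.9667, and ∫φ*·x²·φ dx = 5.8747, so ⟨x²⟩ = 5.8747 / 2.9667.
⟨x²⟩ = 1.9803.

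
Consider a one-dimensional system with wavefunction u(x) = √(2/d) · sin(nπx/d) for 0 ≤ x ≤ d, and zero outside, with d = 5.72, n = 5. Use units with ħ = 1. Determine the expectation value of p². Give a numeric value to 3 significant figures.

p² u = −ħ² d²u/dx²; ⟨p²⟩ = −ħ² ∫ u*·u'' dx.
d/dx sin(nπx/d) = (nπ/d)·cos(nπx/d) and d²/dx² sin(nπx/d) = −(nπ/d)²·sin(nπx/d); on 0 ≤ x ≤ d, ∫sin²(nπx/d) dx = d/2 and ∫sin(nπx/d)·cos(nπx/d) dx = 0.
⟨p²⟩ = 7.5413.

7.54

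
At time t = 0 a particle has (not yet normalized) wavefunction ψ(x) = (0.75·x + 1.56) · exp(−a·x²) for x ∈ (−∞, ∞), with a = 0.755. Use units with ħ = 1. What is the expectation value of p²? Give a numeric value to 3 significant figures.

p² ψ = −ħ² d²ψ/dx²; ⟨p²⟩ = −ħ² ∫ ψ*·ψ'' dx / ∫|ψ|² dx.
Expand each integrand as polynomial × e^(−2ax²) and use ∫x^(2j)·e^(−2ax²) dx = (2j−1)!!/(4a)^j · √(π/(2a)), odd powers → 0; here √(π/(2a)) = 1.4424. Differentiate with the product rule, d/dx e^(−ax²) = −2ax·e^(−ax²).
State is unnormalized: ∫|ψ|² dx = 3.7789, and ∫ψ*·(−ħ² ψ'') dx = 3.2587, so ⟨p²⟩ = 3.2587 / 3.7789.
⟨p²⟩ = 0.86235.

0.862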